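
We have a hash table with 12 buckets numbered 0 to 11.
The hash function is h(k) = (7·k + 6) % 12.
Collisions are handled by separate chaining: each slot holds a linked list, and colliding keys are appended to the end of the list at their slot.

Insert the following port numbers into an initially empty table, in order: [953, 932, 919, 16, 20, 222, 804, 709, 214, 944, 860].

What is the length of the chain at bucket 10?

953 → bucket 5
932 → bucket 2
919 → bucket 7
16 → bucket 10
20 → bucket 2 (collision)
222 → bucket 0
804 → bucket 6
709 → bucket 1
214 → bucket 4
944 → bucket 2 (collision)
860 → bucket 2 (collision)
Final buckets:
0: 222
1: 709
2: 932 -> 20 -> 944 -> 860
3: -
4: 214
5: 953
6: 804
7: 919
8: -
9: -
10: 16
11: -

1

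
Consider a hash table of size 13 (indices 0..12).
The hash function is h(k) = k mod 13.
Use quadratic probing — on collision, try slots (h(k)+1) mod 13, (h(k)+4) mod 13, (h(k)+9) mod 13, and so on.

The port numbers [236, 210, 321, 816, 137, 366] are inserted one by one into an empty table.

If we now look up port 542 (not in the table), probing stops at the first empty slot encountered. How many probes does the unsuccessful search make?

Insert 236: h=2, slot 2 empty -> index 2.
Insert 210: h=2, slot 2 occupied -> index 3.
Insert 321: h=9, slot 9 empty -> index 9.
Insert 816: h=10, slot 10 empty -> index 10.
Insert 137: h=7, slot 7 empty -> index 7.
Insert 366: h=2, slots 2,3 occupied -> index 6.
Table: [_, _, 236, 210, _, _, 366, 137, _, 321, 816, _, _]
Lookup 542: h=9, probe 9,10,0 → slot 0 empty, not found.

3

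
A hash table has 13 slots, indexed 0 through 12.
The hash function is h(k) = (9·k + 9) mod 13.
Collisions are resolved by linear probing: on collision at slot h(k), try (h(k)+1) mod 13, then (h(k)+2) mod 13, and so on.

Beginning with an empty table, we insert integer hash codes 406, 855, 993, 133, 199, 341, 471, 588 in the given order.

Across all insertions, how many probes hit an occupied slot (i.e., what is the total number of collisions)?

406 hashes to 10; slot 10 is free -> place at 10.
855 hashes to 8; slot 8 is free -> place at 8.
993 hashes to 2; slot 2 is free -> place at 2.
133 hashes to 10; 10 taken -> place at 11.
199 hashes to 6; slot 6 is free -> place at 6.
341 hashes to 10; 10,11 taken -> place at 12.
471 hashes to 10; 10,11,12 taken -> place at 0.
588 hashes to 10; 10,11,12,0 taken -> place at 1.
Table: [471, 588, 993, ., ., ., 199, ., 855, ., 406, 133, 341]

10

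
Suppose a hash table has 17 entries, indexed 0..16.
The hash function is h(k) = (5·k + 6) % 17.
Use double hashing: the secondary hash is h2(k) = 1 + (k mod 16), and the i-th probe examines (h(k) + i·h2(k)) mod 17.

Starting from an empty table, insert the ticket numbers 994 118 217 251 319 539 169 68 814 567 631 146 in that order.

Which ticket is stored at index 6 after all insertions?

Insert 994: h=12, slot 12 empty => index 12.
Insert 118: h=1, slot 1 empty => index 1.
Insert 217: h=3, slot 3 empty => index 3.
Insert 251: h=3, h2=12, slot 3 occupied => index 15.
Insert 319: h=3, h2=16, slot 3 occupied => index 2.
Insert 539: h=15, h2=12, slot 15 occupied => index 10.
Insert 169: h=1, h2=10, slot 1 occupied => index 11.
Insert 68: h=6, slot 6 empty => index 6.
Insert 814: h=13, slot 13 empty => index 13.
Insert 567: h=2, h2=8, slots 2,10,1 occupied => index 9.
Insert 631: h=16, slot 16 empty => index 16.
Insert 146: h=5, slot 5 empty => index 5.
Table: [—, 118, 319, 217, —, 146, 68, —, —, 567, 539, 169, 994, 814, —, 251, 631]

68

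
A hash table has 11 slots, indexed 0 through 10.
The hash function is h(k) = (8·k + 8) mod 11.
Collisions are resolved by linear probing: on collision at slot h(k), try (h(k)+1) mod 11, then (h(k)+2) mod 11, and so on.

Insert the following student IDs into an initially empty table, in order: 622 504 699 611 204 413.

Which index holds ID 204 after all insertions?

Insert 622: h=1, slot 1 empty -> index 1.
Insert 504: h=3, slot 3 empty -> index 3.
Insert 699: h=1, slot 1 occupied -> index 2.
Insert 611: h=1, slots 1,2,3 occupied -> index 4.
Insert 204: h=1, slots 1,2,3,4 occupied -> index 5.
Insert 413: h=1, slots 1,2,3,4,5 occupied -> index 6.
Table: [—, 622, 699, 504, 611, 204, 413, —, —, —, —]

5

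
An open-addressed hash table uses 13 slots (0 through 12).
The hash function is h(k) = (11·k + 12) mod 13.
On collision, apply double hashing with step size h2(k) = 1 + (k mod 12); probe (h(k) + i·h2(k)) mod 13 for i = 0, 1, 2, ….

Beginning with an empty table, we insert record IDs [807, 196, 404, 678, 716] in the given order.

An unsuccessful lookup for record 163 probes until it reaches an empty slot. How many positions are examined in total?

3

807: h=10 → slot 10
196: h=10, h2=5, probe 10,2 → slot 2
404: h=10, h2=9, probe 10,6 → slot 6
678: h=8 → slot 8
716: h=10, h2=9, probe 10,6,2,11 → slot 11
Table: [∅, ∅, 196, ∅, ∅, ∅, 404, ∅, 678, ∅, 807, 716, ∅]
Lookup 163: h=11, h2=8, probe 11,6,1 → slot 1 empty, not found.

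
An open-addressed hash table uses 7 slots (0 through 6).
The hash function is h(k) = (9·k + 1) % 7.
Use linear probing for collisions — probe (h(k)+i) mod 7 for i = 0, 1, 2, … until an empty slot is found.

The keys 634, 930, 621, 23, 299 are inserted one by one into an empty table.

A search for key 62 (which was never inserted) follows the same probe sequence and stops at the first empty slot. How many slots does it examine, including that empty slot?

3

634: h=2 → slot 2
930: h=6 → slot 6
621: h=4 → slot 4
23: h=5 → slot 5
299: h=4, probe 4,5,6,0 → slot 0
Table: [299, ∅, 634, ∅, 621, 23, 930]
Lookup 62: h=6, probe 6,0,1 → slot 1 empty, not found.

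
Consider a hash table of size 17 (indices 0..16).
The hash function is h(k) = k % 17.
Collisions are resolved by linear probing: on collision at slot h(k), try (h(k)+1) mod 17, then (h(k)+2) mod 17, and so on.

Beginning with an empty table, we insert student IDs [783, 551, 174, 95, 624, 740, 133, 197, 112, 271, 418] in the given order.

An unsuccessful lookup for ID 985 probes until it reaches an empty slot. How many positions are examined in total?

783 hashes to 1; slot 1 is free => place at 1.
551 hashes to 7; slot 7 is free => place at 7.
174 hashes to 4; slot 4 is free => place at 4.
95 hashes to 10; slot 10 is free => place at 10.
624 hashes to 12; slot 12 is free => place at 12.
740 hashes to 9; slot 9 is free => place at 9.
133 hashes to 14; slot 14 is free => place at 14.
197 hashes to 10; 10 taken => place at 11.
112 hashes to 10; 10,11,12 taken => place at 13.
271 hashes to 16; slot 16 is free => place at 16.
418 hashes to 10; 10,11,12,13,14 taken => place at 15.
Table: [-, 783, -, -, 174, -, -, 551, -, 740, 95, 197, 624, 112, 133, 418, 271]
Lookup 985: h=16, probe 16,0 → slot 0 empty, not found.

2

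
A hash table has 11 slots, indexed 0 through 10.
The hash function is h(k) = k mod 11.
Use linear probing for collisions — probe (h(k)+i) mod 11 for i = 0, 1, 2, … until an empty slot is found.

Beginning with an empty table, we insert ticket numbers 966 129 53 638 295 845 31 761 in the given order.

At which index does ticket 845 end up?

2

Insert 966: h=9, slot 9 empty => index 9.
Insert 129: h=8, slot 8 empty => index 8.
Insert 53: h=9, slot 9 occupied => index 10.
Insert 638: h=0, slot 0 empty => index 0.
Insert 295: h=9, slots 9,10,0 occupied => index 1.
Insert 845: h=9, slots 9,10,0,1 occupied => index 2.
Insert 31: h=9, slots 9,10,0,1,2 occupied => index 3.
Insert 761: h=2, slots 2,3 occupied => index 4.
Table: [638, 295, 845, 31, 761, —, —, —, 129, 966, 53]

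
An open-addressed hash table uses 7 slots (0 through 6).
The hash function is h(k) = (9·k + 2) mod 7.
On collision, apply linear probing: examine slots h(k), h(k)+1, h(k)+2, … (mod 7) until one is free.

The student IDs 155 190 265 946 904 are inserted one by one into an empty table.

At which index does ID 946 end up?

Insert 155: h=4, slot 4 empty => index 4.
Insert 190: h=4, slot 4 occupied => index 5.
Insert 265: h=0, slot 0 empty => index 0.
Insert 946: h=4, slots 4,5 occupied => index 6.
Insert 904: h=4, slots 4,5,6,0 occupied => index 1.
Table: [265, 904, -, -, 155, 190, 946]

6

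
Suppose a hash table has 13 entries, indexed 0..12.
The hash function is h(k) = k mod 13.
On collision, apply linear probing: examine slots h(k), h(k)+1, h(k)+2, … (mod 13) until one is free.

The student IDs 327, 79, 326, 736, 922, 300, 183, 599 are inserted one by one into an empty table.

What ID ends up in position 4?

300

327 hashes to 2; slot 2 is free => place at 2.
79 hashes to 1; slot 1 is free => place at 1.
326 hashes to 1; 1,2 taken => place at 3.
736 hashes to 8; slot 8 is free => place at 8.
922 hashes to 12; slot 12 is free => place at 12.
300 hashes to 1; 1,2,3 taken => place at 4.
183 hashes to 1; 1,2,3,4 taken => place at 5.
599 hashes to 1; 1,2,3,4,5 taken => place at 6.
Table: [., 79, 327, 326, 300, 183, 599, ., 736, ., ., ., 922]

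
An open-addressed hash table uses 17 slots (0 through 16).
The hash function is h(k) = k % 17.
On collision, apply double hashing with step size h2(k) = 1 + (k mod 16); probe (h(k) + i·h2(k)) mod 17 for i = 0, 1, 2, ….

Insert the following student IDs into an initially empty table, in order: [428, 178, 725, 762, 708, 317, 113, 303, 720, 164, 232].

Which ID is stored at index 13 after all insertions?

428: h=3 => slot 3
178: h=8 => slot 8
725: h=11 => slot 11
762: h=14 => slot 14
708: h=11, h2=5, probe 11,16 => slot 16
317: h=11, h2=14, probe 11,8,5 => slot 5
113: h=11, h2=2, probe 11,13 => slot 13
303: h=14, h2=16, probe 14,13,12 => slot 12
720: h=6 => slot 6
164: h=11, h2=5, probe 11,16,4 => slot 4
232: h=11, h2=9, probe 11,3,12,4,13,5,14,6,15 => slot 15
Table: [—, —, —, 428, 164, 317, 720, —, 178, —, —, 725, 303, 113, 762, 232, 708]

113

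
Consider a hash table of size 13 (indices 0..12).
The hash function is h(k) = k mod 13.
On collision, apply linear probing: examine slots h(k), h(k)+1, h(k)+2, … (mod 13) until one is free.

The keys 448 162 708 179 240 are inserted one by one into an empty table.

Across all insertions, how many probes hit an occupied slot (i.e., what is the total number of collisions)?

448: h=6 => slot 6
162: h=6, probe 6,7 => slot 7
708: h=6, probe 6,7,8 => slot 8
179: h=10 => slot 10
240: h=6, probe 6,7,8,9 => slot 9
Table: [_, _, _, _, _, _, 448, 162, 708, 240, 179, _, _]

6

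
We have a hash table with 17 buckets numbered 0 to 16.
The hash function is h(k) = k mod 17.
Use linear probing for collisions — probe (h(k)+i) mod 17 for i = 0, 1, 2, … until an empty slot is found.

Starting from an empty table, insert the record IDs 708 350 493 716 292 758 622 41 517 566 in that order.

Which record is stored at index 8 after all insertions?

708 hashes to 11; slot 11 is free → place at 11.
350 hashes to 10; slot 10 is free → place at 10.
493 hashes to 0; slot 0 is free → place at 0.
716 hashes to 2; slot 2 is free → place at 2.
292 hashes to 3; slot 3 is free → place at 3.
758 hashes to 10; 10,11 taken → place at 12.
622 hashes to 10; 10,11,12 taken → place at 13.
41 hashes to 7; slot 7 is free → place at 7.
517 hashes to 7; 7 taken → place at 8.
566 hashes to 5; slot 5 is free → place at 5.
Table: [493, ∅, 716, 292, ∅, 566, ∅, 41, 517, ∅, 350, 708, 758, 622, ∅, ∅, ∅]

517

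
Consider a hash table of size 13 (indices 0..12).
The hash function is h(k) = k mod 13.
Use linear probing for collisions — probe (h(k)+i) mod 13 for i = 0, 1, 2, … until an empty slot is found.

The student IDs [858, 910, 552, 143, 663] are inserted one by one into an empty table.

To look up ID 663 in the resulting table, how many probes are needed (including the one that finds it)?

4

Insert 858: h=0, slot 0 empty → index 0.
Insert 910: h=0, slot 0 occupied → index 1.
Insert 552: h=6, slot 6 empty → index 6.
Insert 143: h=0, slots 0,1 occupied → index 2.
Insert 663: h=0, slots 0,1,2 occupied → index 3.
Table: [858, 910, 143, 663, -, -, 552, -, -, -, -, -, -]
Lookup 663: h=0, probe 0,1,2,3 → found at 3.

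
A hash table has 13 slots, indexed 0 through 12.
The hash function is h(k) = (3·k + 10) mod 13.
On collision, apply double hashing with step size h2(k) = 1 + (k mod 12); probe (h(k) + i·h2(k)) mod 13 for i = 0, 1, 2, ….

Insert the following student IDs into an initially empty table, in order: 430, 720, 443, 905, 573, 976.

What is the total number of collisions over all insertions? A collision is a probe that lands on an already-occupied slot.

4

430: h=0 -> slot 0
720: h=12 -> slot 12
443: h=0, h2=12, probe 0,12,11 -> slot 11
905: h=8 -> slot 8
573: h=0, h2=10, probe 0,10 -> slot 10
976: h=0, h2=5, probe 0,5 -> slot 5
Table: [430, -, -, -, -, 976, -, -, 905, -, 573, 443, 720]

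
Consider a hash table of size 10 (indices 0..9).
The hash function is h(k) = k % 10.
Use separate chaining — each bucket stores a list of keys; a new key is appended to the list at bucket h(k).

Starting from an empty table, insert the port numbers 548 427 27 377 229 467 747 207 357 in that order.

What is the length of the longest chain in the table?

Insert 548: h=8, bucket 8 empty -> new chain.
Insert 427: h=7, bucket 7 empty -> new chain.
Insert 27: h=7, bucket 7 nonempty -> append to chain.
Insert 377: h=7, bucket 7 nonempty -> append to chain.
Insert 229: h=9, bucket 9 empty -> new chain.
Insert 467: h=7, bucket 7 nonempty -> append to chain.
Insert 747: h=7, bucket 7 nonempty -> append to chain.
Insert 207: h=7, bucket 7 nonempty -> append to chain.
Insert 357: h=7, bucket 7 nonempty -> append to chain.
Final buckets:
0: _
1: _
2: _
3: _
4: _
5: _
6: _
7: 427 -> 27 -> 377 -> 467 -> 747 -> 207 -> 357
8: 548
9: 229

7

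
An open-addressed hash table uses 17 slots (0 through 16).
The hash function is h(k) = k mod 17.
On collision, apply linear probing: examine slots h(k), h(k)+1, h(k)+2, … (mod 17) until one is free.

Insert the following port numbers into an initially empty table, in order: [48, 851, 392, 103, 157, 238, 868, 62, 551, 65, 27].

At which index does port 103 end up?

48 hashes to 14; slot 14 is free => place at 14.
851 hashes to 1; slot 1 is free => place at 1.
392 hashes to 1; 1 taken => place at 2.
103 hashes to 1; 1,2 taken => place at 3.
157 hashes to 4; slot 4 is free => place at 4.
238 hashes to 0; slot 0 is free => place at 0.
868 hashes to 1; 1,2,3,4 taken => place at 5.
62 hashes to 11; slot 11 is free => place at 11.
551 hashes to 7; slot 7 is free => place at 7.
65 hashes to 14; 14 taken => place at 15.
27 hashes to 10; slot 10 is free => place at 10.
Table: [238, 851, 392, 103, 157, 868, _, 551, _, _, 27, 62, _, _, 48, 65, _]

3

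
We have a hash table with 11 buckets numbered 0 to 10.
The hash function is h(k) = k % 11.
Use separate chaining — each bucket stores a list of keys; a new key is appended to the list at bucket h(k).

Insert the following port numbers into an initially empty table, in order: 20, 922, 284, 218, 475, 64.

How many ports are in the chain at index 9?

20 -> bucket 9
922 -> bucket 9 (collision)
284 -> bucket 9 (collision)
218 -> bucket 9 (collision)
475 -> bucket 2
64 -> bucket 9 (collision)
Final buckets:
0: _
1: _
2: 475
3: _
4: _
5: _
6: _
7: _
8: _
9: 20 -> 922 -> 284 -> 218 -> 64
10: _

5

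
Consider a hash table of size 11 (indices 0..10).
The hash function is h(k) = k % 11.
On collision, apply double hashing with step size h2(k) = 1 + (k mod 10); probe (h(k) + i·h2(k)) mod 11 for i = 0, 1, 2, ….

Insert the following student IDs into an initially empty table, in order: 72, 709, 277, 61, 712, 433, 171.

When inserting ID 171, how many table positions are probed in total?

Insert 72: h=6, slot 6 empty => index 6.
Insert 709: h=5, slot 5 empty => index 5.
Insert 277: h=2, slot 2 empty => index 2.
Insert 61: h=6, h2=2, slot 6 occupied => index 8.
Insert 712: h=8, h2=3, slot 8 occupied => index 0.
Insert 433: h=4, slot 4 empty => index 4.
Insert 171: h=6, h2=2, slots 6,8 occupied => index 10.
Table: [712, _, 277, _, 433, 709, 72, _, 61, _, 171]

3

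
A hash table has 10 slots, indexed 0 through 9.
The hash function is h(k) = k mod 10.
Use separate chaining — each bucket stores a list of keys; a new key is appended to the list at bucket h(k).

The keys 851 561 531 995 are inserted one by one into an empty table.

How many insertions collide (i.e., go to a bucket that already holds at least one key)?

2

851 → bucket 1
561 → bucket 1 (collision)
531 → bucket 1 (collision)
995 → bucket 5
Final buckets:
0: .
1: 851 -> 561 -> 531
2: .
3: .
4: .
5: 995
6: .
7: .
8: .
9: .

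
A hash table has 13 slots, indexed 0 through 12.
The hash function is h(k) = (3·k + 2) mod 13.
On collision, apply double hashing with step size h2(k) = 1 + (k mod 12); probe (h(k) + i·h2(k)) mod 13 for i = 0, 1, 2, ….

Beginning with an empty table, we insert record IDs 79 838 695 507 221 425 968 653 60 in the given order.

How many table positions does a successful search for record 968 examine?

79 hashes to 5; slot 5 is free => place at 5.
838 hashes to 7; slot 7 is free => place at 7.
695 hashes to 7, h2=12; 7 taken => place at 6.
507 hashes to 2; slot 2 is free => place at 2.
221 hashes to 2, h2=6; 2 taken => place at 8.
425 hashes to 3; slot 3 is free => place at 3.
968 hashes to 7, h2=9; 7,3 taken => place at 12.
653 hashes to 11; slot 11 is free => place at 11.
60 hashes to 0; slot 0 is free => place at 0.
Table: [60, -, 507, 425, -, 79, 695, 838, 221, -, -, 653, 968]
Lookup 968: h=7, h2=9, probe 7,3,12 → found at 12.

3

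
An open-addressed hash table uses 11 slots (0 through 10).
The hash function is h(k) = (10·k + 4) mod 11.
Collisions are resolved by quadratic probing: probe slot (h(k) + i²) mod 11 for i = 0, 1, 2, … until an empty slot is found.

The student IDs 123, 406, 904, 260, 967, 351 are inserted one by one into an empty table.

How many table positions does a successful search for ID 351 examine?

3

Insert 123: h=2, slot 2 empty → index 2.
Insert 406: h=5, slot 5 empty → index 5.
Insert 904: h=2, slot 2 occupied → index 3.
Insert 260: h=8, slot 8 empty → index 8.
Insert 967: h=5, slot 5 occupied → index 6.
Insert 351: h=5, slots 5,6 occupied → index 9.
Table: [-, -, 123, 904, -, 406, 967, -, 260, 351, -]
Lookup 351: h=5, probe 5,6,9 → found at 9.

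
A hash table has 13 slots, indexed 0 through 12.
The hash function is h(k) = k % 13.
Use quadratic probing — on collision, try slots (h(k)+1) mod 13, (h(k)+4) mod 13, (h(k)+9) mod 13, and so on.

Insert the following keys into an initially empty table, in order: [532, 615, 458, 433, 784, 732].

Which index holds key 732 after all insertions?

Insert 532: h=12, slot 12 empty => index 12.
Insert 615: h=4, slot 4 empty => index 4.
Insert 458: h=3, slot 3 empty => index 3.
Insert 433: h=4, slot 4 occupied => index 5.
Insert 784: h=4, slots 4,5 occupied => index 8.
Insert 732: h=4, slots 4,5,8 occupied => index 0.
Table: [732, _, _, 458, 615, 433, _, _, 784, _, _, _, 532]

0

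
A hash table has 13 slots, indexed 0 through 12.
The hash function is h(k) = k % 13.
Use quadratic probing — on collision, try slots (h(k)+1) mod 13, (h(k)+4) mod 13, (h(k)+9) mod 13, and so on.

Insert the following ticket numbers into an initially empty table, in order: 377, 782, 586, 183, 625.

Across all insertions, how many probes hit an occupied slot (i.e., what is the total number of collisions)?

377 hashes to 0; slot 0 is free -> place at 0.
782 hashes to 2; slot 2 is free -> place at 2.
586 hashes to 1; slot 1 is free -> place at 1.
183 hashes to 1; 1,2 taken -> place at 5.
625 hashes to 1; 1,2,5 taken -> place at 10.
Table: [377, 586, 782, ∅, ∅, 183, ∅, ∅, ∅, ∅, 625, ∅, ∅]

5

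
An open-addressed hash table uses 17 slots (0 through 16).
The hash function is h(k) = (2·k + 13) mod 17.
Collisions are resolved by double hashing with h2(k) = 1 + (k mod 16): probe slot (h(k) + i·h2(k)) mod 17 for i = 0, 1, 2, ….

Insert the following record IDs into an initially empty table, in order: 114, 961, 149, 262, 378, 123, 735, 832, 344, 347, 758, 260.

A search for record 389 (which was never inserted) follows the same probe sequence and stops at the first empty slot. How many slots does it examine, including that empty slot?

2

114: h=3 → slot 3
961: h=14 → slot 14
149: h=5 → slot 5
262: h=10 → slot 10
378: h=4 → slot 4
123: h=4, h2=12, probe 4,16 → slot 16
735: h=4, h2=16, probe 4,3,2 → slot 2
832: h=11 → slot 11
344: h=4, h2=9, probe 4,13 → slot 13
347: h=10, h2=12, probe 10,5,0 → slot 0
758: h=16, h2=7, probe 16,6 → slot 6
260: h=6, h2=5, probe 6,11,16,4,9 → slot 9
Table: [347, —, 735, 114, 378, 149, 758, —, —, 260, 262, 832, —, 344, 961, —, 123]
Lookup 389: h=9, h2=6, probe 9,15 → slot 15 empty, not found.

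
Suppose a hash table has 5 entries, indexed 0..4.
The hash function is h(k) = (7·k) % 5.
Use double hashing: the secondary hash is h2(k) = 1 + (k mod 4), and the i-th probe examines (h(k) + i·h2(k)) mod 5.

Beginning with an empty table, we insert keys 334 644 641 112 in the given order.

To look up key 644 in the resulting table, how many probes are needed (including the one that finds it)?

334: h=3 => slot 3
644: h=3, h2=1, probe 3,4 => slot 4
641: h=2 => slot 2
112: h=4, h2=1, probe 4,0 => slot 0
Table: [112, -, 641, 334, 644]
Lookup 644: h=3, h2=1, probe 3,4 → found at 4.

2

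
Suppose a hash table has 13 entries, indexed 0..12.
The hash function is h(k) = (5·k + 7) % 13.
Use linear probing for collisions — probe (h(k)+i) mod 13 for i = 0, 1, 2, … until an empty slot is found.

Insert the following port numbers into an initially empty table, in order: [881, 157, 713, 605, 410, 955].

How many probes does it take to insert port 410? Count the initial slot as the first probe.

Insert 881: h=5, slot 5 empty -> index 5.
Insert 157: h=12, slot 12 empty -> index 12.
Insert 713: h=10, slot 10 empty -> index 10.
Insert 605: h=3, slot 3 empty -> index 3.
Insert 410: h=3, slot 3 occupied -> index 4.
Insert 955: h=11, slot 11 empty -> index 11.
Table: [—, —, —, 605, 410, 881, —, —, —, —, 713, 955, 157]

2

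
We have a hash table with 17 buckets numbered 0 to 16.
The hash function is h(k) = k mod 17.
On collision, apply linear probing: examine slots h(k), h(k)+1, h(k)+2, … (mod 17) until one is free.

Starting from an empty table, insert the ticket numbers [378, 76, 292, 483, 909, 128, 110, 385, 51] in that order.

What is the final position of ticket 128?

10

378 hashes to 4; slot 4 is free → place at 4.
76 hashes to 8; slot 8 is free → place at 8.
292 hashes to 3; slot 3 is free → place at 3.
483 hashes to 7; slot 7 is free → place at 7.
909 hashes to 8; 8 taken → place at 9.
128 hashes to 9; 9 taken → place at 10.
110 hashes to 8; 8,9,10 taken → place at 11.
385 hashes to 11; 11 taken → place at 12.
51 hashes to 0; slot 0 is free → place at 0.
Table: [51, ∅, ∅, 292, 378, ∅, ∅, 483, 76, 909, 128, 110, 385, ∅, ∅, ∅, ∅]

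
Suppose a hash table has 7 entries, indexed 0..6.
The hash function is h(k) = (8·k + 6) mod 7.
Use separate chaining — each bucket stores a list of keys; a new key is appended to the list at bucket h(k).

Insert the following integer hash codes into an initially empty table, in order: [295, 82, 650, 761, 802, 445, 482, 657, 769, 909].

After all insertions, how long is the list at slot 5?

Insert 295: h=0, bucket 0 empty -> new chain.
Insert 82: h=4, bucket 4 empty -> new chain.
Insert 650: h=5, bucket 5 empty -> new chain.
Insert 761: h=4, bucket 4 nonempty -> append to chain.
Insert 802: h=3, bucket 3 empty -> new chain.
Insert 445: h=3, bucket 3 nonempty -> append to chain.
Insert 482: h=5, bucket 5 nonempty -> append to chain.
Insert 657: h=5, bucket 5 nonempty -> append to chain.
Insert 769: h=5, bucket 5 nonempty -> append to chain.
Insert 909: h=5, bucket 5 nonempty -> append to chain.
Final buckets:
0: 295
1: -
2: -
3: 802 -> 445
4: 82 -> 761
5: 650 -> 482 -> 657 -> 769 -> 909
6: -

5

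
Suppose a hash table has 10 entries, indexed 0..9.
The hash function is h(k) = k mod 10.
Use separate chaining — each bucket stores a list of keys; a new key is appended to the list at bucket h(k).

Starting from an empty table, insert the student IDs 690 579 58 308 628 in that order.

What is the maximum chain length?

690 -> bucket 0
579 -> bucket 9
58 -> bucket 8
308 -> bucket 8 (collision)
628 -> bucket 8 (collision)
Final buckets:
0: 690
1: .
2: .
3: .
4: .
5: .
6: .
7: .
8: 58 -> 308 -> 628
9: 579

3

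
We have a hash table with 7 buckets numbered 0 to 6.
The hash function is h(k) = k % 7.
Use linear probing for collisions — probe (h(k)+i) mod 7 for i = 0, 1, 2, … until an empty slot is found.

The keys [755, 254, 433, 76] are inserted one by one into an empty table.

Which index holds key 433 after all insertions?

0

Insert 755: h=6, slot 6 empty -> index 6.
Insert 254: h=2, slot 2 empty -> index 2.
Insert 433: h=6, slot 6 occupied -> index 0.
Insert 76: h=6, slots 6,0 occupied -> index 1.
Table: [433, 76, 254, —, —, —, 755]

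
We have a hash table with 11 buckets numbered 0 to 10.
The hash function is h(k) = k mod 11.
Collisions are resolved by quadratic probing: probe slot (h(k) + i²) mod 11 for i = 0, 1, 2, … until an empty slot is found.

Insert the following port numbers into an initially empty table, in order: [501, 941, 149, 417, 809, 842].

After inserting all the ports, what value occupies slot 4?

809

501: h=6 → slot 6
941: h=6, probe 6,7 → slot 7
149: h=6, probe 6,7,10 → slot 10
417: h=10, probe 10,0 → slot 0
809: h=6, probe 6,7,10,4 → slot 4
842: h=6, probe 6,7,10,4,0,9 → slot 9
Table: [417, -, -, -, 809, -, 501, 941, -, 842, 149]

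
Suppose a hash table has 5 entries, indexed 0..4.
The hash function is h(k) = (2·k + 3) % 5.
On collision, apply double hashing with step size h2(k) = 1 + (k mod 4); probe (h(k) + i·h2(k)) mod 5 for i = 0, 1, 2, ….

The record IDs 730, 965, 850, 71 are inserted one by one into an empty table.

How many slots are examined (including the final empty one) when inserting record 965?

730: h=3 → slot 3
965: h=3, h2=2, probe 3,0 → slot 0
850: h=3, h2=3, probe 3,1 → slot 1
71: h=0, h2=4, probe 0,4 → slot 4
Table: [965, 850, _, 730, 71]

2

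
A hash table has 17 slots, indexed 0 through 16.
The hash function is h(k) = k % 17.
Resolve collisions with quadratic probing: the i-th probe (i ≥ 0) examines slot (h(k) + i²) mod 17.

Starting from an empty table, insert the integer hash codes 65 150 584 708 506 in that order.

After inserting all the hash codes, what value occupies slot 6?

Insert 65: h=14, slot 14 empty -> index 14.
Insert 150: h=14, slot 14 occupied -> index 15.
Insert 584: h=6, slot 6 empty -> index 6.
Insert 708: h=11, slot 11 empty -> index 11.
Insert 506: h=13, slot 13 empty -> index 13.
Table: [—, —, —, —, —, —, 584, —, —, —, —, 708, —, 506, 65, 150, —]

584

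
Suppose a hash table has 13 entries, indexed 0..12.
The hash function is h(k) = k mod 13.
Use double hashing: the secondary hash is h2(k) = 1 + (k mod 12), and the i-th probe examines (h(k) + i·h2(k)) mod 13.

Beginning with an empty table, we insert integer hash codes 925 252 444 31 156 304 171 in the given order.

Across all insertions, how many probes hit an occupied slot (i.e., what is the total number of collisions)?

925 hashes to 2; slot 2 is free → place at 2.
252 hashes to 5; slot 5 is free → place at 5.
444 hashes to 2, h2=1; 2 taken → place at 3.
31 hashes to 5, h2=8; 5 taken → place at 0.
156 hashes to 0, h2=1; 0 taken → place at 1.
304 hashes to 5, h2=5; 5 taken → place at 10.
171 hashes to 2, h2=4; 2 taken → place at 6.
Table: [31, 156, 925, 444, —, 252, 171, —, —, —, 304, —, —]

5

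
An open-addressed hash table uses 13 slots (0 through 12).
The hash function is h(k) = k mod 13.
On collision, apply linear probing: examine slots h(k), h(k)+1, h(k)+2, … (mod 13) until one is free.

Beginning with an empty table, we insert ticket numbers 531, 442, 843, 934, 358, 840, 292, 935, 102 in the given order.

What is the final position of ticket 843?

12

531: h=11 → slot 11
442: h=0 → slot 0
843: h=11, probe 11,12 → slot 12
934: h=11, probe 11,12,0,1 → slot 1
358: h=7 → slot 7
840: h=8 → slot 8
292: h=6 → slot 6
935: h=12, probe 12,0,1,2 → slot 2
102: h=11, probe 11,12,0,1,2,3 → slot 3
Table: [442, 934, 935, 102, -, -, 292, 358, 840, -, -, 531, 843]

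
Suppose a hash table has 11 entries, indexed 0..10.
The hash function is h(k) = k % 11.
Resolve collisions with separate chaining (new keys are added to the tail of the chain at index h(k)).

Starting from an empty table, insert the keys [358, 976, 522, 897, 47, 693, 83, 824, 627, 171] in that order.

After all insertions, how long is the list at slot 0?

2

Insert 358: h=6, bucket 6 empty → new chain.
Insert 976: h=8, bucket 8 empty → new chain.
Insert 522: h=5, bucket 5 empty → new chain.
Insert 897: h=6, bucket 6 nonempty → append to chain.
Insert 47: h=3, bucket 3 empty → new chain.
Insert 693: h=0, bucket 0 empty → new chain.
Insert 83: h=6, bucket 6 nonempty → append to chain.
Insert 824: h=10, bucket 10 empty → new chain.
Insert 627: h=0, bucket 0 nonempty → append to chain.
Insert 171: h=6, bucket 6 nonempty → append to chain.
Final buckets:
0: 693 -> 627
1: —
2: —
3: 47
4: —
5: 522
6: 358 -> 897 -> 83 -> 171
7: —
8: 976
9: —
10: 824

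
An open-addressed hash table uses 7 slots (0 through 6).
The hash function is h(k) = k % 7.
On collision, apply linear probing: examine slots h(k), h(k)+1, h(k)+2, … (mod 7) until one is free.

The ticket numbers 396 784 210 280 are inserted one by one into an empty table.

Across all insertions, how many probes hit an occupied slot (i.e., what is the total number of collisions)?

3

Insert 396: h=4, slot 4 empty -> index 4.
Insert 784: h=0, slot 0 empty -> index 0.
Insert 210: h=0, slot 0 occupied -> index 1.
Insert 280: h=0, slots 0,1 occupied -> index 2.
Table: [784, 210, 280, ., 396, ., .]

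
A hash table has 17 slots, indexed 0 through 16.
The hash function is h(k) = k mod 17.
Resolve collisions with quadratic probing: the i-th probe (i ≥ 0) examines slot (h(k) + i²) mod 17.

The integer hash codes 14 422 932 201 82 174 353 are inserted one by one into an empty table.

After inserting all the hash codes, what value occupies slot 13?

14 hashes to 14; slot 14 is free -> place at 14.
422 hashes to 14; 14 taken -> place at 15.
932 hashes to 14; 14,15 taken -> place at 1.
201 hashes to 14; 14,15,1 taken -> place at 6.
82 hashes to 14; 14,15,1,6 taken -> place at 13.
174 hashes to 4; slot 4 is free -> place at 4.
353 hashes to 13; 13,14 taken -> place at 0.
Table: [353, 932, ., ., 174, ., 201, ., ., ., ., ., ., 82, 14, 422, .]

82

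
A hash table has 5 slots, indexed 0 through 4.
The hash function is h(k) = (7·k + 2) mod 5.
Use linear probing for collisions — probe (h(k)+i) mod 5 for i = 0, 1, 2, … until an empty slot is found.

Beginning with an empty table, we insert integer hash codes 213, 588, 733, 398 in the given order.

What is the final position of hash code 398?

213: h=3 => slot 3
588: h=3, probe 3,4 => slot 4
733: h=3, probe 3,4,0 => slot 0
398: h=3, probe 3,4,0,1 => slot 1
Table: [733, 398, —, 213, 588]

1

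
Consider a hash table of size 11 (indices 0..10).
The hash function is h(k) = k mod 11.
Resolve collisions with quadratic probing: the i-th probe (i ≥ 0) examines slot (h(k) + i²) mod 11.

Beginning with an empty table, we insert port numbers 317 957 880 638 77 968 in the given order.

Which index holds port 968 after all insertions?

317 hashes to 9; slot 9 is free → place at 9.
957 hashes to 0; slot 0 is free → place at 0.
880 hashes to 0; 0 taken → place at 1.
638 hashes to 0; 0,1 taken → place at 4.
77 hashes to 0; 0,1,4,9 taken → place at 5.
968 hashes to 0; 0,1,4,9,5 taken → place at 3.
Table: [957, 880, ∅, 968, 638, 77, ∅, ∅, ∅, 317, ∅]

3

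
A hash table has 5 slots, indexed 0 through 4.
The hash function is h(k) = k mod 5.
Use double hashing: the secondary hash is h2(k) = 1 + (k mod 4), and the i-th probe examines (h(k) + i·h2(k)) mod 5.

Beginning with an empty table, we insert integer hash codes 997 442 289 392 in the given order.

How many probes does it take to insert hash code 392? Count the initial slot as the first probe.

997 hashes to 2; slot 2 is free => place at 2.
442 hashes to 2, h2=3; 2 taken => place at 0.
289 hashes to 4; slot 4 is free => place at 4.
392 hashes to 2, h2=1; 2 taken => place at 3.
Table: [442, —, 997, 392, 289]

2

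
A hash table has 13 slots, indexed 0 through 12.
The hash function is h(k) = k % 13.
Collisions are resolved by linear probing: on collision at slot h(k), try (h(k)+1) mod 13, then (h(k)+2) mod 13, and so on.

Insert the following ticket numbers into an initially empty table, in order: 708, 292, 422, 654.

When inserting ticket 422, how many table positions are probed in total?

3

708 hashes to 6; slot 6 is free => place at 6.
292 hashes to 6; 6 taken => place at 7.
422 hashes to 6; 6,7 taken => place at 8.
654 hashes to 4; slot 4 is free => place at 4.
Table: [., ., ., ., 654, ., 708, 292, 422, ., ., ., .]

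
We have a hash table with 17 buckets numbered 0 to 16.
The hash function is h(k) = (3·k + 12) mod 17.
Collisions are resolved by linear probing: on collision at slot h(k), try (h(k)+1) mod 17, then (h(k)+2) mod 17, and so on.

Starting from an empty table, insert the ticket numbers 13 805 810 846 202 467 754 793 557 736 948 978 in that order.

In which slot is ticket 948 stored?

13: h=0 => slot 0
805: h=13 => slot 13
810: h=11 => slot 11
846: h=0, probe 0,1 => slot 1
202: h=6 => slot 6
467: h=2 => slot 2
754: h=13, probe 13,14 => slot 14
793: h=11, probe 11,12 => slot 12
557: h=0, probe 0,1,2,3 => slot 3
736: h=10 => slot 10
948: h=0, probe 0,1,2,3,4 => slot 4
978: h=5 => slot 5
Table: [13, 846, 467, 557, 948, 978, 202, —, —, —, 736, 810, 793, 805, 754, —, —]

4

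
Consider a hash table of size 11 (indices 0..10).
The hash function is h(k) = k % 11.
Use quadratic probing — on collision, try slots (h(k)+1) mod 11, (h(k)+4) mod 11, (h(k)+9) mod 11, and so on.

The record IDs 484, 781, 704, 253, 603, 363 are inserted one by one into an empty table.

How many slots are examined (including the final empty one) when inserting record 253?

4

Insert 484: h=0, slot 0 empty -> index 0.
Insert 781: h=0, slot 0 occupied -> index 1.
Insert 704: h=0, slots 0,1 occupied -> index 4.
Insert 253: h=0, slots 0,1,4 occupied -> index 9.
Insert 603: h=9, slot 9 occupied -> index 10.
Insert 363: h=0, slots 0,1,4,9 occupied -> index 5.
Table: [484, 781, _, _, 704, 363, _, _, _, 253, 603]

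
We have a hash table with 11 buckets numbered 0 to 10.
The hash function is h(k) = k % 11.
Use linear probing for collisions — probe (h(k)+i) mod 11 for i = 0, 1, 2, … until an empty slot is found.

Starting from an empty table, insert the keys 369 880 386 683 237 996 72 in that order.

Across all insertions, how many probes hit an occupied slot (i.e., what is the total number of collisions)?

Insert 369: h=6, slot 6 empty => index 6.
Insert 880: h=0, slot 0 empty => index 0.
Insert 386: h=1, slot 1 empty => index 1.
Insert 683: h=1, slot 1 occupied => index 2.
Insert 237: h=6, slot 6 occupied => index 7.
Insert 996: h=6, slots 6,7 occupied => index 8.
Insert 72: h=6, slots 6,7,8 occupied => index 9.
Table: [880, 386, 683, -, -, -, 369, 237, 996, 72, -]

7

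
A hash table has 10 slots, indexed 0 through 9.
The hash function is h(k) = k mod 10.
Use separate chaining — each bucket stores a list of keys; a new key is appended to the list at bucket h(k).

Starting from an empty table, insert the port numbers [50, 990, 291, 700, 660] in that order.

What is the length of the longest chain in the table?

4

Insert 50: h=0, bucket 0 empty -> new chain.
Insert 990: h=0, bucket 0 nonempty -> append to chain.
Insert 291: h=1, bucket 1 empty -> new chain.
Insert 700: h=0, bucket 0 nonempty -> append to chain.
Insert 660: h=0, bucket 0 nonempty -> append to chain.
Final buckets:
0: 50 -> 990 -> 700 -> 660
1: 291
2: ∅
3: ∅
4: ∅
5: ∅
6: ∅
7: ∅
8: ∅
9: ∅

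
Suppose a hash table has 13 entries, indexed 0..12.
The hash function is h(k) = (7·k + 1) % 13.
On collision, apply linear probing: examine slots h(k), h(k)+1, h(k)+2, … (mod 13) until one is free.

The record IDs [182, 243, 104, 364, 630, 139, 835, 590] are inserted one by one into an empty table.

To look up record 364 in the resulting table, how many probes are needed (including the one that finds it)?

Insert 182: h=1, slot 1 empty → index 1.
Insert 243: h=12, slot 12 empty → index 12.
Insert 104: h=1, slot 1 occupied → index 2.
Insert 364: h=1, slots 1,2 occupied → index 3.
Insert 630: h=4, slot 4 empty → index 4.
Insert 139: h=12, slot 12 occupied → index 0.
Insert 835: h=9, slot 9 empty → index 9.
Insert 590: h=10, slot 10 empty → index 10.
Table: [139, 182, 104, 364, 630, —, —, —, —, 835, 590, —, 243]
Lookup 364: h=1, probe 1,2,3 → found at 3.

3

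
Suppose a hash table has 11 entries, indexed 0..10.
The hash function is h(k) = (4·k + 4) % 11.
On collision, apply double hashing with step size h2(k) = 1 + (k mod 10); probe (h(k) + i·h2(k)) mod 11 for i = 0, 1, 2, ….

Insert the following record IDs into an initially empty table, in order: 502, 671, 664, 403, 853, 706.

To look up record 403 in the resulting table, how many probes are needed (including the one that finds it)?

2

502: h=10 => slot 10
671: h=4 => slot 4
664: h=9 => slot 9
403: h=10, h2=4, probe 10,3 => slot 3
853: h=6 => slot 6
706: h=1 => slot 1
Table: [—, 706, —, 403, 671, —, 853, —, —, 664, 502]
Lookup 403: h=10, h2=4, probe 10,3 → found at 3.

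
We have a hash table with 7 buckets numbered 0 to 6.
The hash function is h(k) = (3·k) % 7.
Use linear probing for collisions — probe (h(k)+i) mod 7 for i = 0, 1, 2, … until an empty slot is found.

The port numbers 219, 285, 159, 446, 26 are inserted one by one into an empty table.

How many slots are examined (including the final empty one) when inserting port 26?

Insert 219: h=6, slot 6 empty -> index 6.
Insert 285: h=1, slot 1 empty -> index 1.
Insert 159: h=1, slot 1 occupied -> index 2.
Insert 446: h=1, slots 1,2 occupied -> index 3.
Insert 26: h=1, slots 1,2,3 occupied -> index 4.
Table: [—, 285, 159, 446, 26, —, 219]

4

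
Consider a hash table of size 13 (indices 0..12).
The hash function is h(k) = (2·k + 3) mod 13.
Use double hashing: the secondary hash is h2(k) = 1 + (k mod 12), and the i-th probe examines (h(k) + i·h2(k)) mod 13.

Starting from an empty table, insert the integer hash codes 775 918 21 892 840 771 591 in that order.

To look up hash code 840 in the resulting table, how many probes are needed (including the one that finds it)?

Insert 775: h=6, slot 6 empty => index 6.
Insert 918: h=6, h2=7, slot 6 occupied => index 0.
Insert 21: h=6, h2=10, slot 6 occupied => index 3.
Insert 892: h=6, h2=5, slot 6 occupied => index 11.
Insert 840: h=6, h2=1, slot 6 occupied => index 7.
Insert 771: h=11, h2=4, slot 11 occupied => index 2.
Insert 591: h=2, h2=4, slots 2,6 occupied => index 10.
Table: [918, -, 771, 21, -, -, 775, 840, -, -, 591, 892, -]
Lookup 840: h=6, h2=1, probe 6,7 → found at 7.

2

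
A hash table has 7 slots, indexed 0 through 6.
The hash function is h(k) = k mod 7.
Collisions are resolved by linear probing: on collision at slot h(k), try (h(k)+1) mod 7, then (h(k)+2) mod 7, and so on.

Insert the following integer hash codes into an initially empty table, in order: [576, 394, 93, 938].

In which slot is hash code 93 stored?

576 hashes to 2; slot 2 is free => place at 2.
394 hashes to 2; 2 taken => place at 3.
93 hashes to 2; 2,3 taken => place at 4.
938 hashes to 0; slot 0 is free => place at 0.
Table: [938, ., 576, 394, 93, ., .]

4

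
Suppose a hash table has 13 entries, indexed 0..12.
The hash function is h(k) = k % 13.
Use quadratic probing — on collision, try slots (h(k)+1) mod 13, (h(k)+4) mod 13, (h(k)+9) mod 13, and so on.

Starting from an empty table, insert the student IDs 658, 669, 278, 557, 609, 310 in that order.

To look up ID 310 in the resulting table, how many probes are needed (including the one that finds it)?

3

658: h=8 => slot 8
669: h=6 => slot 6
278: h=5 => slot 5
557: h=11 => slot 11
609: h=11, probe 11,12 => slot 12
310: h=11, probe 11,12,2 => slot 2
Table: [., ., 310, ., ., 278, 669, ., 658, ., ., 557, 609]
Lookup 310: h=11, probe 11,12,2 → found at 2.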